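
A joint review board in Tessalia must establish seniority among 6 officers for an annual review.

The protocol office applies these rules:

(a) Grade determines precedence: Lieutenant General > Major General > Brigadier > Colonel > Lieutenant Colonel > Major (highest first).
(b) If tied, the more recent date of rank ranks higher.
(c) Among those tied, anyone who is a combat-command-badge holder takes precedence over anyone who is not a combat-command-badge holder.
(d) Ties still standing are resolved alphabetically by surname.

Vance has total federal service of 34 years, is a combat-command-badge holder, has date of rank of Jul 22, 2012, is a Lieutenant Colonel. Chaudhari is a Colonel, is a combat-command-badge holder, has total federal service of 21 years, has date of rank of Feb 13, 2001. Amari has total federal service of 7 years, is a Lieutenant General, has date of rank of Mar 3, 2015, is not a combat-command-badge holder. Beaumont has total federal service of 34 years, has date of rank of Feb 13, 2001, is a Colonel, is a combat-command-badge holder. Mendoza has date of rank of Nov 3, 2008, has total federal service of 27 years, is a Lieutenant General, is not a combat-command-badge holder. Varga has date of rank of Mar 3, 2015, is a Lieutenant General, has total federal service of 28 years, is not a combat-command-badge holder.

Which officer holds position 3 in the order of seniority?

Mendoza

By grade: Amari, Varga and Mendoza (Lieutenant General); then Beaumont and Chaudhari (Colonel); then Vance (Lieutenant Colonel).
Among Amari, Varga and Mendoza, by date of rank (later first): Amari and Varga (Mar 3, 2015) before Mendoza (Nov 3, 2008).
Amari and Varga are each not a combat-command-badge holder, so the next rule applies.
Among Amari and Varga, alphabetically by surname: Amari before Varga.
Beaumont and Chaudhari both have date of rank Feb 13, 2001, so the next rule applies.
Beaumont and Chaudhari are each a combat-command-badge holder, so the next rule applies.
Among Beaumont and Chaudhari, alphabetically by surname: Beaumont before Chaudhari.
Order: Amari, Varga, Mendoza, Beaumont, Chaudhari, Vance.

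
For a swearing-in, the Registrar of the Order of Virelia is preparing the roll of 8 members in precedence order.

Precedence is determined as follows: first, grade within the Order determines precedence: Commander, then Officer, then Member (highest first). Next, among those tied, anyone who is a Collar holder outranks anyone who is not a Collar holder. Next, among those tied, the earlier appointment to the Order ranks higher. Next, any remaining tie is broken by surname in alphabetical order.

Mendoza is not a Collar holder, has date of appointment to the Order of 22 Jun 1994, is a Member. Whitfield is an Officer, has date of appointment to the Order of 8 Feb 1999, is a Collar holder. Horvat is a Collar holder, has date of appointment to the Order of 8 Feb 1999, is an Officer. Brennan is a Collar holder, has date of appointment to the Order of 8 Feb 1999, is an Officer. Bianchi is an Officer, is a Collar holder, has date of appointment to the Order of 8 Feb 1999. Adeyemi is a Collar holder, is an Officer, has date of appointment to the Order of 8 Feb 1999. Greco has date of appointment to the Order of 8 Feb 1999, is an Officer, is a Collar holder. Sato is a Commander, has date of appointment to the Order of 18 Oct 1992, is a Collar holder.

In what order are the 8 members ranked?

By grade within the Order: Sato (Commander); then Adeyemi, Bianchi, Brennan, Greco, Horvat and Whitfield (Officer); then Mendoza (Member).
Adeyemi, Bianchi, Brennan, Greco, Horvat and Whitfield are each a Collar holder, so the next rule applies.
Adeyemi, Bianchi, Brennan, Greco, Horvat and Whitfield all have date of appointment to the Order 8 Feb 1999, so the next rule applies.
Among Adeyemi, Bianchi, Brennan, Greco, Horvat and Whitfield, alphabetically by surname: Adeyemi before Bianchi before Brennan before Greco before Horvat before Whitfield.
Full order: Sato, Adeyemi, Bianchi, Brennan, Greco, Horvat, Whitfield, Mendoza.

Sato, Adeyemi, Bianchi, Brennan, Greco, Horvat, Whitfield, Mendoza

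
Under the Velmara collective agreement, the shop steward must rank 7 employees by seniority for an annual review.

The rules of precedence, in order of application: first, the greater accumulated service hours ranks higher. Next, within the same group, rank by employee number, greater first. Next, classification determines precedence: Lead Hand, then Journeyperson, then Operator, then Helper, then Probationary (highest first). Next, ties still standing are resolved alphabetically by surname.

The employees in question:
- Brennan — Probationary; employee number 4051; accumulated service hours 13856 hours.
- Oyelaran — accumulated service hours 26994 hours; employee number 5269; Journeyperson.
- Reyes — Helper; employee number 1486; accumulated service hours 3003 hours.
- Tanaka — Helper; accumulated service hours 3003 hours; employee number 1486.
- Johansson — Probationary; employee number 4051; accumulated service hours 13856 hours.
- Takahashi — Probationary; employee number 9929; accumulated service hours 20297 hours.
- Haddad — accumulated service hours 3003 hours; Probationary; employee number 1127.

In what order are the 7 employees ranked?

Oyelaran, Takahashi, Brennan, Johansson, Reyes, Tanaka, Haddad

By accumulated service hours (higher first): Oyelaran (26994 hours); then Takahashi (20297 hours); then Brennan and Johansson (both 13856 hours); then Reyes, Tanaka and Haddad (each 3003 hours).
Brennan and Johansson both have employee number 4051, so the next rule applies.
Brennan and Johansson are each Probationary, so the next rule applies.
Among Brennan and Johansson, alphabetically by surname: Brennan before Johansson.
Among Reyes, Tanaka and Haddad, by employee number (higher first): Reyes and Tanaka (1486) before Haddad (1127).
Reyes and Tanaka are each Helper, so the next rule applies.
Among Reyes and Tanaka, alphabetically by surname: Reyes before Tanaka.
Full order: Oyelaran, Takahashi, Brennan, Johansson, Reyes, Tanaka, Haddad.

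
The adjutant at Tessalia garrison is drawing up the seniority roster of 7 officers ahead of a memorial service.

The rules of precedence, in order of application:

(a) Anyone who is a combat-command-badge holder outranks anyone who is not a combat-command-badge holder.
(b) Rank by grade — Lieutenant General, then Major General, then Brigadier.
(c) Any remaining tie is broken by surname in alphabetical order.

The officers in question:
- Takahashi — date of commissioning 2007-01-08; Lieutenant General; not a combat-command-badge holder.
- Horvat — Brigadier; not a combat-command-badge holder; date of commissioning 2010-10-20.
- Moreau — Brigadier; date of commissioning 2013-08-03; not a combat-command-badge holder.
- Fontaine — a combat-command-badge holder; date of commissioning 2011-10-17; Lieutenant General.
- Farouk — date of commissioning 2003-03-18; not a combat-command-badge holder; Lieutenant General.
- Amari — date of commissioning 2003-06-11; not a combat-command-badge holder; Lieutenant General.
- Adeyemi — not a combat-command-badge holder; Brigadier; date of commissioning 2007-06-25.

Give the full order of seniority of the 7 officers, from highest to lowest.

Fontaine, Amari, Farouk, Takahashi, Adeyemi, Horvat, Moreau

By the first rule: Fontaine (a combat-command-badge holder); then Amari, Farouk, Takahashi, Adeyemi, Horvat and Moreau (each not a combat-command-badge holder).
Among Amari, Farouk, Takahashi, Adeyemi, Horvat and Moreau, by grade: Amari, Farouk and Takahashi (Lieutenant General) before Adeyemi, Horvat and Moreau (Brigadier).
Among Amari, Farouk and Takahashi, alphabetically by surname: Amari before Farouk before Takahashi.
Among Adeyemi, Horvat and Moreau, alphabetically by surname: Adeyemi before Horvat before Moreau.
Full order: Fontaine, Amari, Farouk, Takahashi, Adeyemi, Horvat, Moreau.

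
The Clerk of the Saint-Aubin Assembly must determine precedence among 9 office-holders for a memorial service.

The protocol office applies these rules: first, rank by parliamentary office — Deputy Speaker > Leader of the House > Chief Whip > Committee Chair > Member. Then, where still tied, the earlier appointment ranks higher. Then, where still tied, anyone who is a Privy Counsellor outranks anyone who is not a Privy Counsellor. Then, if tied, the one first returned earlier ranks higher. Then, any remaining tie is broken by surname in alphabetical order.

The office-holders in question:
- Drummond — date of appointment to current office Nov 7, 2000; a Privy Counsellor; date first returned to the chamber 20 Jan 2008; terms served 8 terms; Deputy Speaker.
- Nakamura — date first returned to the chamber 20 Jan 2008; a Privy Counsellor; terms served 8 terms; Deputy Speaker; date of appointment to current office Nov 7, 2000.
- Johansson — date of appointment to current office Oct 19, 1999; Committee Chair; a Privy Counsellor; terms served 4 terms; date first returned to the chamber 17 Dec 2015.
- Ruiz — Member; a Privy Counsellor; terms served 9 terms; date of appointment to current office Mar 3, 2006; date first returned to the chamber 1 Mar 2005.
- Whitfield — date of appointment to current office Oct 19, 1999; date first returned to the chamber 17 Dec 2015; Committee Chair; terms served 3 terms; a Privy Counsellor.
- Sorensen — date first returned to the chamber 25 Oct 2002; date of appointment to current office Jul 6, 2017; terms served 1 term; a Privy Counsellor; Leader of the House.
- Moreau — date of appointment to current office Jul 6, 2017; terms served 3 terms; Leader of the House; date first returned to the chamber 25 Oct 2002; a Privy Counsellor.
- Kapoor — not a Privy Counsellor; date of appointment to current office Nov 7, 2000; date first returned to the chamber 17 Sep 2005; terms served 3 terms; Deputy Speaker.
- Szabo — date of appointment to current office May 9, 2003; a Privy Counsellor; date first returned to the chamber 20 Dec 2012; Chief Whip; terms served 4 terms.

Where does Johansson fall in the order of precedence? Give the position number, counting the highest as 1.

7

By parliamentary office: Drummond, Nakamura and Kapoor (Deputy Speaker); then Moreau and Sorensen (Leader of the House); then Szabo (Chief Whip); then Johansson and Whitfield (Committee Chair); then Ruiz (Member).
Drummond, Nakamura and Kapoor all have date of appointment to current office Nov 7, 2000, so the next rule applies.
Among Drummond, Nakamura and Kapoor, a Privy Counsellor before not a Privy Counsellor: Drummond and Nakamura (a Privy Counsellor) before Kapoor (not a Privy Counsellor).
Drummond and Nakamura both have date first returned to the chamber 20 Jan 2008, so the next rule applies.
Among Drummond and Nakamura, alphabetically by surname: Drummond before Nakamura.
Moreau and Sorensen both have date of appointment to current office Jul 6, 2017, so the next rule applies.
Moreau and Sorensen are each a Privy Counsellor, so the next rule applies.
Moreau and Sorensen both have date first returned to the chamber 25 Oct 2002, so the next rule applies.
Among Moreau and Sorensen, alphabetically by surname: Moreau before Sorensen.
Johansson and Whitfield both have date of appointment to current office Oct 19, 1999, so the next rule applies.
Johansson and Whitfield are each a Privy Counsellor, so the next rule applies.
Johansson and Whitfield both have date first returned to the chamber 17 Dec 2015, so the next rule applies.
Among Johansson and Whitfield, alphabetically by surname: Johansson before Whitfield.
Order: Drummond, Nakamura, Kapoor, Moreau, Sorensen, Szabo, Johansson, Whitfield, Ruiz. So position 7.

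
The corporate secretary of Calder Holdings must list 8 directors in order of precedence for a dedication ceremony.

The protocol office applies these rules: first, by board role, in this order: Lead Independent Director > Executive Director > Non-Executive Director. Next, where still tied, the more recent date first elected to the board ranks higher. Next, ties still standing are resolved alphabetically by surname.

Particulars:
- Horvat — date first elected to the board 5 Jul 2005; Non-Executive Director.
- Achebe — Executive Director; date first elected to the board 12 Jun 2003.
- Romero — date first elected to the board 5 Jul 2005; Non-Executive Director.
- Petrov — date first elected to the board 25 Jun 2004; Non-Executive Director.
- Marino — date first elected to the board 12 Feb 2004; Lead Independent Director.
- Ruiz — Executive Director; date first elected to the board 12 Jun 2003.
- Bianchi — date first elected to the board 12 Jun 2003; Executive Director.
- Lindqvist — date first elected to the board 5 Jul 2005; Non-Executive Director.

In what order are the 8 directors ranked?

Marino, Achebe, Bianchi, Ruiz, Horvat, Lindqvist, Romero, Petrov

By board role: Marino (Lead Independent Director); then Achebe, Bianchi and Ruiz (Executive Director); then Horvat, Lindqvist, Romero and Petrov (Non-Executive Director).
Achebe, Bianchi and Ruiz all have date first elected to the board 12 Jun 2003, so the next rule applies.
Among Achebe, Bianchi and Ruiz, alphabetically by surname: Achebe before Bianchi before Ruiz.
Among Horvat, Lindqvist, Romero and Petrov, by date first elected to the board (later first): Horvat, Lindqvist and Romero (5 Jul 2005) before Petrov (25 Jun 2004).
Among Horvat, Lindqvist and Romero, alphabetically by surname: Horvat before Lindqvist before Romero.
Full order: Marino, Achebe, Bianchi, Ruiz, Horvat, Lindqvist, Romero, Petrov.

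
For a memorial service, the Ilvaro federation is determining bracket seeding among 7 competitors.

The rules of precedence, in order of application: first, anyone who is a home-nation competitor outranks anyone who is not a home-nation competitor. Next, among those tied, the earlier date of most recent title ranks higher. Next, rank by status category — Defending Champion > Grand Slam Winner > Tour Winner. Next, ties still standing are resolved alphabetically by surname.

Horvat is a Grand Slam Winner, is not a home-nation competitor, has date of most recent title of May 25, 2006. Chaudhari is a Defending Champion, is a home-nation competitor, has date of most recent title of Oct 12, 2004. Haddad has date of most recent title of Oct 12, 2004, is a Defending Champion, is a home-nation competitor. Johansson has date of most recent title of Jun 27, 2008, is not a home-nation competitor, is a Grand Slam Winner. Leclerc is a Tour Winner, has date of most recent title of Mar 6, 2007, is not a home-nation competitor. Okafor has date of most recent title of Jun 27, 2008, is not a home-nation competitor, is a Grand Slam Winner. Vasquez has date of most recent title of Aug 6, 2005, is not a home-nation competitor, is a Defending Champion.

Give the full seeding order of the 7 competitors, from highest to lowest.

By the first rule: Chaudhari and Haddad (both a home-nation competitor); then Vasquez, Horvat, Leclerc, Johansson and Okafor (each not a home-nation competitor).
Chaudhari and Haddad both have date of most recent title Oct 12, 2004, so the next rule applies.
Chaudhari and Haddad are each Defending Champion, so the next rule applies.
Among Chaudhari and Haddad, alphabetically by surname: Chaudhari before Haddad.
Among Vasquez, Horvat, Leclerc, Johansson and Okafor, by date of most recent title (earlier first): Vasquez (Aug 6, 2005) before Horvat (May 25, 2006) before Leclerc (Mar 6, 2007) before Johansson and Okafor (Jun 27, 2008).
Johansson and Okafor are each Grand Slam Winner, so the next rule applies.
Among Johansson and Okafor, alphabetically by surname: Johansson before Okafor.
Full order: Chaudhari, Haddad, Vasquez, Horvat, Leclerc, Johansson, Okafor.

Chaudhari, Haddad, Vasquez, Horvat, Leclerc, Johansson, Okafor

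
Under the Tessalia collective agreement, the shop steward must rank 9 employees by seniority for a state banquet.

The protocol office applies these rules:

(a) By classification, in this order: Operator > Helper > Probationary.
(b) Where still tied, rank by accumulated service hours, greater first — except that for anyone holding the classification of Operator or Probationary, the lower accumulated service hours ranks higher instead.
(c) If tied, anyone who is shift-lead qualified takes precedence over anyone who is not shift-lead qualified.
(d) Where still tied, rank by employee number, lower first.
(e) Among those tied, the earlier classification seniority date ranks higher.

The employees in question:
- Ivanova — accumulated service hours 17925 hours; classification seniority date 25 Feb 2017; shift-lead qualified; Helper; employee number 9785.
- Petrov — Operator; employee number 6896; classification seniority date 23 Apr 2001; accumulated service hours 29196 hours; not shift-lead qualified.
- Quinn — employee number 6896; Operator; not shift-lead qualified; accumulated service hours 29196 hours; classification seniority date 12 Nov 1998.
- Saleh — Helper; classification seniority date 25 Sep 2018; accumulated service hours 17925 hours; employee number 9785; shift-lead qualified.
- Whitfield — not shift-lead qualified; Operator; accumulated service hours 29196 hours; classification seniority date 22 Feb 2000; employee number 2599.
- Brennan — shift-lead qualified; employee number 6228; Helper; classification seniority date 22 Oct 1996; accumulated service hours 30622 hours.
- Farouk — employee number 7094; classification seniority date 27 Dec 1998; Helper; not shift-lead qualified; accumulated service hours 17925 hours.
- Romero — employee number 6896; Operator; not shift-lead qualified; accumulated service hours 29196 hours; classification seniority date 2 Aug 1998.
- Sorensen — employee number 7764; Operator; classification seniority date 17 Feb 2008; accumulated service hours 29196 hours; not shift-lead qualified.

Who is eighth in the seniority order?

By classification: Whitfield, Romero, Quinn, Petrov and Sorensen (Operator); then Brennan, Ivanova, Saleh and Farouk (Helper).
Whitfield, Romero, Quinn, Petrov and Sorensen all have accumulated service hours 29196 hours, so the next rule applies.
Whitfield, Romero, Quinn, Petrov and Sorensen are each not shift-lead qualified, so the next rule applies.
Among Whitfield, Romero, Quinn, Petrov and Sorensen, by employee number (lower first): Whitfield (2599) before Romero, Quinn and Petrov (6896) before Sorensen (7764).
Among Romero, Quinn and Petrov, by classification seniority date (earlier first): Romero (2 Aug 1998) before Quinn (12 Nov 1998) before Petrov (23 Apr 2001).
Among Brennan, Ivanova, Saleh and Farouk, by accumulated service hours (higher first): Brennan (30622 hours) before Ivanova, Saleh and Farouk (17925 hours).
Among Ivanova, Saleh and Farouk, shift-lead qualified before not shift-lead qualified: Ivanova and Saleh (shift-lead qualified) before Farouk (not shift-lead qualified).
Ivanova and Saleh both have employee number 9785, so the next rule applies.
Among Ivanova and Saleh, by classification seniority date (earlier first): Ivanova (25 Feb 2017) before Saleh (25 Sep 2018).
Order: Whitfield, Romero, Quinn, Petrov, Sorensen, Brennan, Ivanova, Saleh, Farouk.

Saleh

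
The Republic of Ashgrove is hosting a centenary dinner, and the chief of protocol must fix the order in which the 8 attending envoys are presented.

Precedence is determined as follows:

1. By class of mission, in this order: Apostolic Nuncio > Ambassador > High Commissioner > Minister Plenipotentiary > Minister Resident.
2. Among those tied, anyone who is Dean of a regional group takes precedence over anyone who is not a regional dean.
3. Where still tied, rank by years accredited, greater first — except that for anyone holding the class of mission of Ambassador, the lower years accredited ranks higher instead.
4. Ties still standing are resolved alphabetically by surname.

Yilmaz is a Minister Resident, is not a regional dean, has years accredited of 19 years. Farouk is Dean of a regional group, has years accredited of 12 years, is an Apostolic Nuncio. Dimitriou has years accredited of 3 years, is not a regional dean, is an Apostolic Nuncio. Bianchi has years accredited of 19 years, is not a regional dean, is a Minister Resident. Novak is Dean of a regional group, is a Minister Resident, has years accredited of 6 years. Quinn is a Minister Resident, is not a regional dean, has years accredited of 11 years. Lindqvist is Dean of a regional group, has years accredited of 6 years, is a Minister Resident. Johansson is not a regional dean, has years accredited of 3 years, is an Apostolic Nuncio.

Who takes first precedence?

Farouk

By class of mission: Farouk, Dimitriou and Johansson (Apostolic Nuncio); then Lindqvist, Novak, Bianchi, Yilmaz and Quinn (Minister Resident).
Among Farouk, Dimitriou and Johansson, Dean of a regional group before not a regional dean: Farouk (Dean of a regional group) before Dimitriou and Johansson (not a regional dean).
Dimitriou and Johansson both have years accredited 3 years, so the next rule applies.
Among Dimitriou and Johansson, alphabetically by surname: Dimitriou before Johansson.
Among Lindqvist, Novak, Bianchi, Yilmaz and Quinn, Dean of a regional group before not a regional dean: Lindqvist and Novak (Dean of a regional group) before Bianchi, Yilmaz and Quinn (not a regional dean).
Lindqvist and Novak both have years accredited 6 years, so the next rule applies.
Among Lindqvist and Novak, alphabetically by surname: Lindqvist before Novak.
Among Bianchi, Yilmaz and Quinn, by years accredited (higher first): Bianchi and Yilmaz (19 years) before Quinn (11 years).
Among Bianchi and Yilmaz, alphabetically by surname: Bianchi before Yilmaz.
Order: Farouk, Dimitriou, Johansson, Lindqvist, Novak, Bianchi, Yilmaz, Quinn.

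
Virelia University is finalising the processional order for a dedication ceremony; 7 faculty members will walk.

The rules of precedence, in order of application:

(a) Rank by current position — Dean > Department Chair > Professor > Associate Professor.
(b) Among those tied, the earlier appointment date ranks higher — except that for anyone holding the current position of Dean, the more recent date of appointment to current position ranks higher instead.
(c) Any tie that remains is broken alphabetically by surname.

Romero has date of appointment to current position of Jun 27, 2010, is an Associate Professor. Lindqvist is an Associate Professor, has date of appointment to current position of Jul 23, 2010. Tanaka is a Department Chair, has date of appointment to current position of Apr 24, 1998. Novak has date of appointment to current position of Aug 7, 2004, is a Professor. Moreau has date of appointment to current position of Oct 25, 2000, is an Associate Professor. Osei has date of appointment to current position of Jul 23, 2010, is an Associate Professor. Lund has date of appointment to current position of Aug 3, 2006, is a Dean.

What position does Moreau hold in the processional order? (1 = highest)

By current position: Lund (Dean); then Tanaka (Department Chair); then Novak (Professor); then Moreau, Romero, Lindqvist and Osei (Associate Professor).
Among Moreau, Romero, Lindqvist and Osei, by date of appointment to current position (earlier first): Moreau (Oct 25, 2000) before Romero (Jun 27, 2010) before Lindqvist and Osei (Jul 23, 2010).
Among Lindqvist and Osei, alphabetically by surname: Lindqvist before Osei.
Order: Lund, Tanaka, Novak, Moreau, Romero, Lindqvist, Osei. So position 4.

4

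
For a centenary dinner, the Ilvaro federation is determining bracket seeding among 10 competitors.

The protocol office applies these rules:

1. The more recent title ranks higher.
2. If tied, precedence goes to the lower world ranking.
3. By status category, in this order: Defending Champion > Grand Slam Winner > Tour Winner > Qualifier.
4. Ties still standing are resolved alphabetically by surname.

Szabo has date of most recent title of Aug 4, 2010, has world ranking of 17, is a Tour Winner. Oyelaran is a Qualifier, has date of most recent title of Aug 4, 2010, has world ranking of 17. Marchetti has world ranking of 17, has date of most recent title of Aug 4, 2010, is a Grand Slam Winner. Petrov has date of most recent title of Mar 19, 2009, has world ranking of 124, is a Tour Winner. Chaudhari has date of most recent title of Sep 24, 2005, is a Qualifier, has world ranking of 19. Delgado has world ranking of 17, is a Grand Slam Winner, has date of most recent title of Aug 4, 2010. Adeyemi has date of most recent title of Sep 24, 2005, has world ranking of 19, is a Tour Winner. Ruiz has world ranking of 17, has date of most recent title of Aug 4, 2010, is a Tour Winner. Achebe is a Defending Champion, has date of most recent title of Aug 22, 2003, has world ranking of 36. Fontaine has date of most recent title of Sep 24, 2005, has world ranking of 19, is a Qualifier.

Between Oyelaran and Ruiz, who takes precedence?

By date of most recent title (later first): Delgado, Marchetti, Ruiz, Szabo and Oyelaran (each Aug 4, 2010); then Petrov (Mar 19, 2009); then Adeyemi, Chaudhari and Fontaine (each Sep 24, 2005); then Achebe (Aug 22, 2003).
Delgado, Marchetti, Ruiz, Szabo and Oyelaran all have world ranking 17, so the next rule applies.
Among Delgado, Marchetti, Ruiz, Szabo and Oyelaran, by status category: Delgado and Marchetti (Grand Slam Winner) before Ruiz and Szabo (Tour Winner) before Oyelaran (Qualifier).
Among Delgado and Marchetti, alphabetically by surname: Delgado before Marchetti.
Among Ruiz and Szabo, alphabetically by surname: Ruiz before Szabo.
Adeyemi, Chaudhari and Fontaine all have world ranking 19, so the next rule applies.
Among Adeyemi, Chaudhari and Fontaine, by status category: Adeyemi (Tour Winner) before Chaudhari and Fontaine (Qualifier).
Among Chaudhari and Fontaine, alphabetically by surname: Chaudhari before Fontaine.
So Ruiz takes precedence.

Ruiz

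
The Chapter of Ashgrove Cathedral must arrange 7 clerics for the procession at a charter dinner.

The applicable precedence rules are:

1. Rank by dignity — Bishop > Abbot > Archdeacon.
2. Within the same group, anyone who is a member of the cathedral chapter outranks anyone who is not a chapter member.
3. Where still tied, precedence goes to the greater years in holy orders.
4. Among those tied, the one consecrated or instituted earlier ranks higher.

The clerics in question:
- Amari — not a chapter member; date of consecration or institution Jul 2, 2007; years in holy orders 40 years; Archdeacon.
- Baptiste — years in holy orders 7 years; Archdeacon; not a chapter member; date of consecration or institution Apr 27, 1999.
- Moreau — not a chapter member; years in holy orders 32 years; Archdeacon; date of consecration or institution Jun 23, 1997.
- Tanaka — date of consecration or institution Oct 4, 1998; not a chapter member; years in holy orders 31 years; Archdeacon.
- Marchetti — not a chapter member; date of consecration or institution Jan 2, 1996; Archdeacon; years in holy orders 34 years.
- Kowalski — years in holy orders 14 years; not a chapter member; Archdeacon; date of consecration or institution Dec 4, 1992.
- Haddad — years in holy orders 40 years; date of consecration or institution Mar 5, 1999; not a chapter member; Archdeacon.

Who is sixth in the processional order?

By dignity: Haddad, Amari, Marchetti, Moreau, Tanaka, Kowalski and Baptiste (Archdeacon).
Haddad, Amari, Marchetti, Moreau, Tanaka, Kowalski and Baptiste are each not a chapter member, so the next rule applies.
Among Haddad, Amari, Marchetti, Moreau, Tanaka, Kowalski and Baptiste, by years in holy orders (higher first): Haddad and Amari (40 years) before Marchetti (34 years) before Moreau (32 years) before Tanaka (31 years) before Kowalski (14 years) before Baptiste (7 years).
Among Haddad and Amari, by date of consecration or institution (earlier first): Haddad (Mar 5, 1999) before Amari (Jul 2, 2007).
Order: Haddad, Amari, Marchetti, Moreau, Tanaka, Kowalski, Baptiste.

Kowalski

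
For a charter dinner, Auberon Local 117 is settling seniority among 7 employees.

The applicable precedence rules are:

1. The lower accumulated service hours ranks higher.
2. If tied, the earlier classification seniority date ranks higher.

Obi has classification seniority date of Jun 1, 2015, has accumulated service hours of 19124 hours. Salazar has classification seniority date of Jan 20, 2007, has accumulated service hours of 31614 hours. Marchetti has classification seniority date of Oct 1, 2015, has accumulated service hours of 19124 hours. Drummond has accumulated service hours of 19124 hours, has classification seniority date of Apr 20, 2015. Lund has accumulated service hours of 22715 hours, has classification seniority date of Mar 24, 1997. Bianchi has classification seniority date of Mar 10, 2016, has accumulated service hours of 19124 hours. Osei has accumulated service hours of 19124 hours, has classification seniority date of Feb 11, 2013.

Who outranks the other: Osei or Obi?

By accumulated service hours (lower first): Osei, Drummond, Obi, Marchetti and Bianchi (each 19124 hours); then Lund (22715 hours); then Salazar (31614 hours).
Among Osei, Drummond, Obi, Marchetti and Bianchi, by classification seniority date (earlier first): Osei (Feb 11, 2013) before Drummond (Apr 20, 2015) before Obi (Jun 1, 2015) before Marchetti (Oct 1, 2015) before Bianchi (Mar 10, 2016).
So Osei takes precedence.

Osei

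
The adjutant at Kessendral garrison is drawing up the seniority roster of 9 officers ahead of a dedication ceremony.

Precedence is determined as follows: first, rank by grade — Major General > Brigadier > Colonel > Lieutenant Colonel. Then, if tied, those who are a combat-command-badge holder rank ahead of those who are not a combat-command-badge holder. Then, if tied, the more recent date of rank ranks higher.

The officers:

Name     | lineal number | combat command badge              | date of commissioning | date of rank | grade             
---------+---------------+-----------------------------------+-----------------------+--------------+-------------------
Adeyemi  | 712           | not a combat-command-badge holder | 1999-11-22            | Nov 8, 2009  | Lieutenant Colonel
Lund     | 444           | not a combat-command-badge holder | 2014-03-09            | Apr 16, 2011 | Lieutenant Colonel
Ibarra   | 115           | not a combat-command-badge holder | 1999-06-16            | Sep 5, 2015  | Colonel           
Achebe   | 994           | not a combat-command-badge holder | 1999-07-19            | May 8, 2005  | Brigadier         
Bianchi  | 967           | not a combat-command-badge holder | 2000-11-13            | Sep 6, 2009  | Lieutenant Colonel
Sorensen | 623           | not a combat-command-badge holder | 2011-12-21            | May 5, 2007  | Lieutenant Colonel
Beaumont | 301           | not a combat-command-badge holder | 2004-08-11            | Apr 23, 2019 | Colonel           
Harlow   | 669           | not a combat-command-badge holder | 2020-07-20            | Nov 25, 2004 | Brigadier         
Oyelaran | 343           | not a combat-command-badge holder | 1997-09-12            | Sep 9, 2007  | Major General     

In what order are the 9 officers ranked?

Oyelaran, Achebe, Harlow, Beaumont, Ibarra, Lund, Adeyemi, Bianchi, Sorensen

By grade: Oyelaran (Major General); then Achebe and Harlow (Brigadier); then Beaumont and Ibarra (Colonel); then Lund, Adeyemi, Bianchi and Sorensen (Lieutenant Colonel).
Achebe and Harlow are each not a combat-command-badge holder, so the next rule applies.
Among Achebe and Harlow, by date of rank (later first): Achebe (May 8, 2005) before Harlow (Nov 25, 2004).
Beaumont and Ibarra are each not a combat-command-badge holder, so the next rule applies.
Among Beaumont and Ibarra, by date of rank (later first): Beaumont (Apr 23, 2019) before Ibarra (Sep 5, 2015).
Lund, Adeyemi, Bianchi and Sorensen are each not a combat-command-badge holder, so the next rule applies.
Among Lund, Adeyemi, Bianchi and Sorensen, by date of rank (later first): Lund (Apr 16, 2011) before Adeyemi (Nov 8, 2009) before Bianchi (Sep 6, 2009) before Sorensen (May 5, 2007).
Full order: Oyelaran, Achebe, Harlow, Beaumont, Ibarra, Lund, Adeyemi, Bianchi, Sorensen.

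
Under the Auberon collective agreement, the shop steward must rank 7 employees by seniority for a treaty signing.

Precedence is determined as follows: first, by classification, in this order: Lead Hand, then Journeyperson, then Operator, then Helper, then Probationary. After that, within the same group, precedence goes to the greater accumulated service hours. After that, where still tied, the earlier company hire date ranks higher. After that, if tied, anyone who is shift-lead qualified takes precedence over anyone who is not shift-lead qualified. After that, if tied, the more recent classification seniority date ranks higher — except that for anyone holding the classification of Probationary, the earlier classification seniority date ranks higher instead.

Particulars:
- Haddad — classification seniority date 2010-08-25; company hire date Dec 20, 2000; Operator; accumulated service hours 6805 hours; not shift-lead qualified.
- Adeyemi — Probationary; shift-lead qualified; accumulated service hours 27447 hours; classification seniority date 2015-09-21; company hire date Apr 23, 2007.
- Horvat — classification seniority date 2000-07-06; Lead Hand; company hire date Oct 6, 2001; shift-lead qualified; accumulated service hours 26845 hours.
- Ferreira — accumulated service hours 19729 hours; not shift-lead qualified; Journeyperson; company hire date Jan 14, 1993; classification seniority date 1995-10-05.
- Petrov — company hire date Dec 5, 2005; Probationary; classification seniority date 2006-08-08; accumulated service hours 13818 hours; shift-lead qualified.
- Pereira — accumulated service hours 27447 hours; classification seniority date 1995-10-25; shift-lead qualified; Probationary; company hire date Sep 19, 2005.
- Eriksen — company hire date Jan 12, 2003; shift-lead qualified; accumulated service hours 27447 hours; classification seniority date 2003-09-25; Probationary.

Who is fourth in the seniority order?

By classification: Horvat (Lead Hand); then Ferreira (Journeyperson); then Haddad (Operator); then Eriksen, Pereira, Adeyemi and Petrov (Probationary).
Among Eriksen, Pereira, Adeyemi and Petrov, by accumulated service hours (higher first): Eriksen, Pereira and Adeyemi (27447 hours) before Petrov (13818 hours).
Among Eriksen, Pereira and Adeyemi, by company hire date (earlier first): Eriksen (Jan 12, 2003) before Pereira (Sep 19, 2005) before Adeyemi (Apr 23, 2007).
Order: Horvat, Ferreira, Haddad, Eriksen, Pereira, Adeyemi, Petrov.

Eriksen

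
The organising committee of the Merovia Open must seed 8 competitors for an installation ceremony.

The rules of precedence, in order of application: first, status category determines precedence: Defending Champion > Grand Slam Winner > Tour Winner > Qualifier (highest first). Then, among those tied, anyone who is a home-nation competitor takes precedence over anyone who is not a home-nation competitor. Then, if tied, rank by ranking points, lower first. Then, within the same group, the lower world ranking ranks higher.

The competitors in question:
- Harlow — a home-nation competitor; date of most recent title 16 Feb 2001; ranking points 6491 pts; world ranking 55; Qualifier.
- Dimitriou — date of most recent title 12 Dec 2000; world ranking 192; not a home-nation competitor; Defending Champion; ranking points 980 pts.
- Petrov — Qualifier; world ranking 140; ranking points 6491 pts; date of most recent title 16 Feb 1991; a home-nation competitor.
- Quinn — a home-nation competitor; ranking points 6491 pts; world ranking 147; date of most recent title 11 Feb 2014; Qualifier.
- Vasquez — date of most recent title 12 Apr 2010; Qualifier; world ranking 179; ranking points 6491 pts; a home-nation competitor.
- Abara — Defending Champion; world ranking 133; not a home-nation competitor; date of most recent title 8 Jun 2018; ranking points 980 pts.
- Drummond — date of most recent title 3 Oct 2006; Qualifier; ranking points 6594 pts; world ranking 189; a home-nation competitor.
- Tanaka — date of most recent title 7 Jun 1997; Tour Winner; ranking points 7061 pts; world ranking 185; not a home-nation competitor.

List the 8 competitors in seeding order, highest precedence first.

Abara, Dimitriou, Tanaka, Harlow, Petrov, Quinn, Vasquez, Drummond

By status category: Abara and Dimitriou (Defending Champion); then Tanaka (Tour Winner); then Harlow, Petrov, Quinn, Vasquez and Drummond (Qualifier).
Abara and Dimitriou are each not a home-nation competitor, so the next rule applies.
Abara and Dimitriou both have ranking points 980 pts, so the next rule applies.
Among Abara and Dimitriou, by world ranking (lower first): Abara (133) before Dimitriou (192).
Harlow, Petrov, Quinn, Vasquez and Drummond are each a home-nation competitor, so the next rule applies.
Among Harlow, Petrov, Quinn, Vasquez and Drummond, by ranking points (lower first): Harlow, Petrov, Quinn and Vasquez (6491 pts) before Drummond (6594 pts).
Among Harlow, Petrov, Quinn and Vasquez, by world ranking (lower first): Harlow (55) before Petrov (140) before Quinn (147) before Vasquez (179).
Full order: Abara, Dimitriou, Tanaka, Harlow, Petrov, Quinn, Vasquez, Drummond.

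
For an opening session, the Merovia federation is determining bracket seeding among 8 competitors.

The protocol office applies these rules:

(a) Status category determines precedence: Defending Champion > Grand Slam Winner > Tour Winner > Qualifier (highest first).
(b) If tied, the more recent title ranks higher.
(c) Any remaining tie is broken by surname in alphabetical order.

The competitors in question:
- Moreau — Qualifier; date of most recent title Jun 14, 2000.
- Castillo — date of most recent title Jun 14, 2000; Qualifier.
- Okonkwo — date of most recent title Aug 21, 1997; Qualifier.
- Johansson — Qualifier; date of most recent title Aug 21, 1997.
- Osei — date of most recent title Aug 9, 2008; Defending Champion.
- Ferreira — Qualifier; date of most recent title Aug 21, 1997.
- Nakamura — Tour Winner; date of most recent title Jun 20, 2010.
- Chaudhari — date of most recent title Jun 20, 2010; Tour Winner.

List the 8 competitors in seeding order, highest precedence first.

Osei, Chaudhari, Nakamura, Castillo, Moreau, Ferreira, Johansson, Okonkwo

By status category: Osei (Defending Champion); then Chaudhari and Nakamura (Tour Winner); then Castillo, Moreau, Ferreira, Johansson and Okonkwo (Qualifier).
Chaudhari and Nakamura both have date of most recent title Jun 20, 2010, so the next rule applies.
Among Chaudhari and Nakamura, alphabetically by surname: Chaudhari before Nakamura.
Among Castillo, Moreau, Ferreira, Johansson and Okonkwo, by date of most recent title (later first): Castillo and Moreau (Jun 14, 2000) before Ferreira, Johansson and Okonkwo (Aug 21, 1997).
Among Castillo and Moreau, alphabetically by surname: Castillo before Moreau.
Among Ferreira, Johansson and Okonkwo, alphabetically by surname: Ferreira before Johansson before Okonkwo.
Full order: Osei, Chaudhari, Nakamura, Castillo, Moreau, Ferreira, Johansson, Okonkwo.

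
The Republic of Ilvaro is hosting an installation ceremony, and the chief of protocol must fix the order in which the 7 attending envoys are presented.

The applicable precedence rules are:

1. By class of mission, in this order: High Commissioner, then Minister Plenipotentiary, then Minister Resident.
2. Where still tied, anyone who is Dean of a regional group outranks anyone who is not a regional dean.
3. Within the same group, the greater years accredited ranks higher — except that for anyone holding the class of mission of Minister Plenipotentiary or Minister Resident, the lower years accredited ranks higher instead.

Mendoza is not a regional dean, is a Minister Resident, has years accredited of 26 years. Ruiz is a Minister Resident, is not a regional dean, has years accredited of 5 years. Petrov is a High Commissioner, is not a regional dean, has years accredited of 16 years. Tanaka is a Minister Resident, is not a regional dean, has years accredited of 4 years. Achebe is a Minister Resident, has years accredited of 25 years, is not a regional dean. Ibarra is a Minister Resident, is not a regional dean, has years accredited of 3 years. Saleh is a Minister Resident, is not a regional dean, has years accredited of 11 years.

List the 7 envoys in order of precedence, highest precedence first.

By class of mission: Petrov (High Commissioner); then Ibarra, Tanaka, Ruiz, Saleh, Achebe and Mendoza (Minister Resident).
Ibarra, Tanaka, Ruiz, Saleh, Achebe and Mendoza are each not a regional dean, so the next rule applies.
Among Ibarra, Tanaka, Ruiz, Saleh, Achebe and Mendoza, by years accredited (lower first) (reversed rule for this group): Ibarra (3 years) before Tanaka (4 years) before Ruiz (5 years) before Saleh (11 years) before Achebe (25 years) before Mendoza (26 years).
Full order: Petrov, Ibarra, Tanaka, Ruiz, Saleh, Achebe, Mendoza.

Petrov, Ibarra, Tanaka, Ruiz, Saleh, Achebe, Mendoza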